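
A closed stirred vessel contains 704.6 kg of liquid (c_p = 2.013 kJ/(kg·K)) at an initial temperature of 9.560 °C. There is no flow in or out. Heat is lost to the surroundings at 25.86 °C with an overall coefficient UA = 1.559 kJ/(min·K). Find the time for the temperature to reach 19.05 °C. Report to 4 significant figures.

Lumped-capacitance energy balance: M c_p dT/dt = UA(T_amb − T).
τ = M c_p/UA = 909.788 min; T_ss = T_amb = 25.8600 °C.
T(t) = T_ss + (T₀ − T_ss)e^(−t/τ); set T = 19.05:
t = −τ ln[(T − T_ss)/(T₀ − T_ss)] = −909.788 · ln(0.417791) = 794.039 min.

794.0 min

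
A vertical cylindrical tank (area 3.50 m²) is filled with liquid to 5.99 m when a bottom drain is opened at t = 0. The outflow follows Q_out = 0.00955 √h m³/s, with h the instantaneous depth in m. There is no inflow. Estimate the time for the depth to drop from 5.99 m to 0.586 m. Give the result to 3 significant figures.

A dh/dt = −Q_out = −0.00955 √h.
∫ h^(−1/2) dh = −(0.00955/A) ∫ dt, giving 2√h = 2√h₀ − (0.00955/A) t.
t = 2A(√h₀ − √h)/0.00955 = 2·3.50·(√5.99 − √0.586)/0.00955
  = 7.0000 × (2.4474 − 0.76551) / 0.00955 = 1232.8 s.

1230 s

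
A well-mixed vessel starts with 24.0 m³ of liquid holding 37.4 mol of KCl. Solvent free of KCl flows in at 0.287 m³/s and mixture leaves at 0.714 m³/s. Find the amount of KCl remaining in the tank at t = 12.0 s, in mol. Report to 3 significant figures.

25.0 mol

Total volume: dV/dt = Q_in − Q_out = -0.42700 m³/s, so V(t) = 24.0 − 0.42700 t and V(12.0) = 18.876 m³.
No KCl enters, so dm/dt = −Q_out · (m/V).
dm/m = −Q_out dt/(V₀ − 0.42700 t); integrating gives ln(m/m₀) = −(Q_out/(Q_in−Q_out)) ln(V/V₀).
m = m₀ (V₀/V)^(Q_out/(Q_in−Q_out)) = 37.4 × (24.0/18.876)^(-1.6721) = 25.030 mol.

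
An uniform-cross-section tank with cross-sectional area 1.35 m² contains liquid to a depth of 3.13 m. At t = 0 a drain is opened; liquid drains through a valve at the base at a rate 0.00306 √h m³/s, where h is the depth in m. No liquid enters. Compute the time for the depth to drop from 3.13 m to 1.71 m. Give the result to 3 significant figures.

407 s

A dh/dt = −Q_out = −0.00306 √h.
Separate and integrate: 2(√h − √h₀) = −(0.00306/A) t.
t = 2A(√h₀ − √h)/0.00306 = 2·1.35·(√3.13 − √1.71)/0.00306
  = 2.7000 × (1.7692 − 1.3077) / 0.00306 = 407.22 s.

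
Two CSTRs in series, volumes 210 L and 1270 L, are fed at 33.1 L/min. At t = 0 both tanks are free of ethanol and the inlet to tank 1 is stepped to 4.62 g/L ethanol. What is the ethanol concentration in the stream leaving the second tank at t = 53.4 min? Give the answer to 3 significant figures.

Time constants: τᵢ = Vᵢ/Q for each well-mixed tank.
τ₁ = 210/33.1 = 6.3444 min; τ₂ = 1270/33.1 = 38.369 min.
Tank 1: C₁ = C_in(1 − e^(−t/τ₁)). Tank 2 (τ₁ ≠ τ₂): C₂ = C_in[1 − (τ₁ e^(−t/τ₁) − τ₂ e^(−t/τ₂))/(τ₁ − τ₂)].
At t = 53.4: e^(−t/τ₁) = 0.00022111, e^(−t/τ₂) = 0.24864.
C₂ = 4.62·[1 − (6.3444·0.00022111 − 38.369·0.24864)/(-32.024)] = 4.62·0.70215 = 3.2439 g/L.

3.24 g/L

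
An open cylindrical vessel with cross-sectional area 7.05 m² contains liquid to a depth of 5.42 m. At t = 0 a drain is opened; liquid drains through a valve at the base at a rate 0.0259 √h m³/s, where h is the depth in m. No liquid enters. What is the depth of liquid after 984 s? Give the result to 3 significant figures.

0.271 m

With no inflow, A dh/dt = −0.0259 √h.
Separate and integrate: 2(√h − √h₀) = −(0.0259/A) t.
√h = √5.42 − 0.0259·984/(2·7.05) = 2.3281 − 1.8075 = 0.52060.
h = 0.52060² = 0.27102 m.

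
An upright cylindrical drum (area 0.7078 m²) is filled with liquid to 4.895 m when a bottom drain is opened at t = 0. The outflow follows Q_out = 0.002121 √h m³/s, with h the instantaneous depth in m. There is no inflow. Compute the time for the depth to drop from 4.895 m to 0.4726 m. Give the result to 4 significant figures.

1018 s

With no inflow, A dh/dt = −0.002121 √h.
This is separable: 2 d(√h)/dt = −0.002121/A, so √h = √h₀ − (0.002121/(2A)) t.
t = 2A(√h₀ − √h)/0.002121 = 2·0.7078·(√4.895 − √0.4726)/0.002121
  = 1.41560 × (2.21246 − 0.687459) / 0.002121 = 1017.82 s.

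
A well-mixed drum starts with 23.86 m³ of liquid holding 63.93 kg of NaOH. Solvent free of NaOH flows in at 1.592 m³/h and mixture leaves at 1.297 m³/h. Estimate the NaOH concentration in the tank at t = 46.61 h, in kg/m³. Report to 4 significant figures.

0.2299 kg/m³

Total volume: dV/dt = Q_in − Q_out = 0.295000 m³/h, so V(t) = 23.86 + 0.295000 t and V(46.61) = 37.6100 m³.
Species balance (pure solvent in): dm/dt = −Q_out · m/V(t).
dm/m = −Q_out dt/(V₀ + 0.295000 t); integrating gives ln(m/m₀) = −(Q_out/(Q_in−Q_out)) ln(V/V₀).
m = m₀ (V₀/V)^(Q_out/(Q_in−Q_out)) = 63.93 × (23.86/37.6100)^(4.39661) = 8.64555 kg.
C = m/V = 8.64555/37.6100 = 0.229874 kg/m³.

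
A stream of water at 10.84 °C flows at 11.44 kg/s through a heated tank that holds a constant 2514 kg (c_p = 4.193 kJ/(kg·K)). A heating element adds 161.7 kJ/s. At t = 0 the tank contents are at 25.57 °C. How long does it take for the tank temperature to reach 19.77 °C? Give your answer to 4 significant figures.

157.0 s

Heat balance on the well-mixed liquid: M c_p dT/dt = ṁ c_p (T_in − T) + 161.7.
τ = M/ṁ = 219.755 s; T_ss = T_in + Q̇/(ṁ c_p) = 14.2110 °C.
T(t) = T_ss + (T₀ − T_ss) e^(−t/τ). Set T = 19.77:
e^(−t/τ) = (19.77 − 14.2110)/(25.57 − 14.2110) = 0.489392
t = −219.755 · ln(0.489392) = 157.035 s.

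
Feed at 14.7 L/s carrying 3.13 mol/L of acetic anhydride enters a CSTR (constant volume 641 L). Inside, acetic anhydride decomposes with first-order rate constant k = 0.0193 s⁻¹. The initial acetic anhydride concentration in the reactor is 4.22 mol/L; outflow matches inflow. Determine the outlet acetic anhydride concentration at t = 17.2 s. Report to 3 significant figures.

V dC/dt = Q(C_in − C) − k V C.
dC/dt = (Q/V) C_in − (Q/V + k) C; effective rate a = Q/V + k = 0.022933 + 0.0193 = 0.042233 s⁻¹.
C_ss = Q C_in/(Q + kV) = 1.6996 mol/L; C(t) = C_ss + (C₀ − C_ss) e^(−a t).
C(17.2) = 1.6996 + (2.5204)·e^(−0.042233·17.2) = 1.6996 + (2.5204)·0.48364 = 2.9186 mol/L.

2.92 mol/L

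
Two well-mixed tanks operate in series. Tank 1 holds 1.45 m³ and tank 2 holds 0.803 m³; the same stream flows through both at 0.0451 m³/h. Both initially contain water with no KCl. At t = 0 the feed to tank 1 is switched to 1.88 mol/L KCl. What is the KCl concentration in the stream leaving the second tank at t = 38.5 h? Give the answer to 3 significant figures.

Species balance on tank i: dCᵢ/dt = (Cᵢ₋₁ − Cᵢ)/τᵢ with τᵢ = Vᵢ/Q.
τ₁ = 1.45/0.0451 = 32.151 h; τ₂ = 0.803/0.0451 = 17.805 h.
Solving the cascade with C₁(0)=C₂(0)=0 gives C₂(t) = C_in[1 − (τ₁ e^(−t/τ₁) − τ₂ e^(−t/τ₂))/(τ₁ − τ₂)].
At t = 38.5: e^(−t/τ₁) = 0.30195, e^(−t/τ₂) = 0.11506.
C₂ = 1.88·[1 − (32.151·0.30195 − 17.805·0.11506)/(14.346)] = 1.88·0.46609 = 0.87624 mol/L.

0.876 mol/L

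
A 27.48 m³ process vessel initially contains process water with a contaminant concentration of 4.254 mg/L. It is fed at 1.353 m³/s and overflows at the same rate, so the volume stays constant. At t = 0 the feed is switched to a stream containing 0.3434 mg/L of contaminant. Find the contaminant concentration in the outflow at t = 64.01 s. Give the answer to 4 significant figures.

Species balance on the tank: V dC/dt = Q(C_in − C).
Rewrite as dC/dt + C/τ = C_in/τ, τ = V/Q = 20.3104 s.
Solution: C(t) = C_in + (C₀ − C_in) e^(−t/τ).
C(64.01) = 0.3434 + (4.254 − 0.3434)·e^(−64.01/20.3104) = 0.3434 + (3.91060)·0.0427843 = 0.510712 mg/L.

0.5107 mg/L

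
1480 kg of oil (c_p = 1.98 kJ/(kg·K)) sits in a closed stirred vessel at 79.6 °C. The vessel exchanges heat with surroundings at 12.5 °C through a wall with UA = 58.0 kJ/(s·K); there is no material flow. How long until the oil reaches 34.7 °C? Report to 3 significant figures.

55.9 s

M c_p dT/dt = −UA(T − T_amb).
τ = M c_p/UA = 50.524 s; T_ss = T_amb = 12.500 °C.
T(t) = T_ss + (T₀ − T_ss)e^(−t/τ); set T = 34.7:
t = −τ ln[(T − T_ss)/(T₀ − T_ss)] = −50.524 · ln(0.33085) = 55.884 s.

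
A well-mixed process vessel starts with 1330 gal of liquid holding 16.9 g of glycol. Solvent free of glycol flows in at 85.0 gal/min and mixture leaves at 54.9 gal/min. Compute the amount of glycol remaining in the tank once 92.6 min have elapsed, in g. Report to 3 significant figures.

2.15 g

Let m(t) be the amount of glycol. Volume: V(t) = V₀ + (Q_in − Q_out) t = 1330 + 30.100 t; V(92.6) = 4117.3 gal.
No glycol enters, so dm/dt = −Q_out · (m/V).
dm/m = −Q_out dt/(V₀ + 30.100 t); integrating gives ln(m/m₀) = −(Q_out/(Q_in−Q_out)) ln(V/V₀).
m = m₀ (V₀/V)^(Q_out/(Q_in−Q_out)) = 16.9 × (1330/4117.3)^(1.8239) = 2.1517 g.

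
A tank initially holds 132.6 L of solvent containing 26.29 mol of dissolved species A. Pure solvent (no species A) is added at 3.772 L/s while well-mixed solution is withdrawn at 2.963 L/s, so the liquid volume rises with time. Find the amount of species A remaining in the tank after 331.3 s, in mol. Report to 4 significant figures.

Total volume: dV/dt = Q_in − Q_out = 0.809000 L/s, so V(t) = 132.6 + 0.809000 t and V(331.3) = 400.622 L.
No species A enters, so dm/dt = −Q_out · (m/V).
dm/m = −Q_out dt/(V₀ + 0.809000 t); integrating gives ln(m/m₀) = −(Q_out/(Q_in−Q_out)) ln(V/V₀).
m = m₀ (V₀/V)^(Q_out/(Q_in−Q_out)) = 26.29 × (132.6/400.622)^(3.66255) = 0.458215 mol.

0.4582 mol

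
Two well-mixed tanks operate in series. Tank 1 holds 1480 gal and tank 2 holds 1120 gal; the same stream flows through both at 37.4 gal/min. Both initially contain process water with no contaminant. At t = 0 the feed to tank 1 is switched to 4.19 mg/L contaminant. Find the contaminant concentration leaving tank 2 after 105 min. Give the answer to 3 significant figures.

Each tank obeys Vᵢ dCᵢ/dt = Q(Cᵢ₋₁ − Cᵢ), so τᵢ = Vᵢ/Q.
τ₁ = 1480/37.4 = 39.572 min; τ₂ = 1120/37.4 = 29.947 min.
Solving the cascade with C₁(0)=C₂(0)=0 gives C₂(t) = C_in[1 − (τ₁ e^(−t/τ₁) − τ₂ e^(−t/τ₂))/(τ₁ − τ₂)].
At t = 105: e^(−t/τ₁) = 0.070413, e^(−t/τ₂) = 0.030009.
C₂ = 4.19·[1 − (39.572·0.070413 − 29.947·0.030009)/(9.6257)] = 4.19·0.80389 = 3.3683 mg/L.

3.37 mg/L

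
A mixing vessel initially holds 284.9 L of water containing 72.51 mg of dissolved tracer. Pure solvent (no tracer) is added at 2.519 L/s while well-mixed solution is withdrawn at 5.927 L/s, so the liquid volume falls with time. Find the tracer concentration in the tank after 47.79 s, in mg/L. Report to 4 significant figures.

Let m(t) be the amount of tracer. Volume: V(t) = V₀ + (Q_in − Q_out) t = 284.9 − 3.40800 t; V(47.79) = 122.032 L.
Solute balance: dm/dt = 0 − Q_out C = −Q_out m/V(t).
dm/m = −Q_out dt/(V₀ − 3.40800 t); integrating gives ln(m/m₀) = −(Q_out/(Q_in−Q_out)) ln(V/V₀).
m = m₀ (V₀/V)^(Q_out/(Q_in−Q_out)) = 72.51 × (284.9/122.032)^(-1.73914) = 16.5963 mg.
C = m/V = 16.5963/122.032 = 0.136000 mg/L.

0.1360 mg/L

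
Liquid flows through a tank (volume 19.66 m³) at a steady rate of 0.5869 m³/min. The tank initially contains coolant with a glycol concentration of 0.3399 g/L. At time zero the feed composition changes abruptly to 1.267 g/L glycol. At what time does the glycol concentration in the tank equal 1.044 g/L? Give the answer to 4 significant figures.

47.73 min

Species balance: V dC/dt = Q(C_in − C) ⇒ τ = V/Q = 33.4980 min.
C(t) = C_in + (C₀ − C_in) e^(−t/τ). Set C = 1.044 and solve for t:
e^(−t/τ) = (C − C_in)/(C₀ − C_in) = (1.044 − 1.267)/(0.3399 − 1.267) = 0.240535
t = −τ ln(…) = 33.4980 × 1.42489 = 47.7310 min.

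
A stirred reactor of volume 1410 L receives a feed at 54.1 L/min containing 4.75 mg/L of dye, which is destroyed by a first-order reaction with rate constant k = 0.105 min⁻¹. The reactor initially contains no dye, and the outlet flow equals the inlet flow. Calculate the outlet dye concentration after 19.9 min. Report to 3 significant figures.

Accumulation = in − out − consumed: V dC/dt = Q C_in − Q C − k V C.
dC/dt = (Q/V) C_in − (Q/V + k) C; effective rate a = Q/V + k = 0.038369 + 0.105 = 0.14337 min⁻¹.
C_ss = Q C_in/(Q + kV) = 1.2712 mg/L; C(t) = C_ss + (C₀ − C_ss) e^(−a t).
C(19.9) = 1.2712 + (-1.2712)·e^(−0.14337·19.9) = 1.2712 + (-1.2712)·0.057669 = 1.1979 mg/L.

1.20 mg/L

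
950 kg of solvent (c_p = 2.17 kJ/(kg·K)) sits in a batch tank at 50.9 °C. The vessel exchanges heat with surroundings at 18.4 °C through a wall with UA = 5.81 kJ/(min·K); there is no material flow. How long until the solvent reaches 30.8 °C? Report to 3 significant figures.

342 min

Lumped-capacitance energy balance: M c_p dT/dt = UA(T_amb − T).
τ = M c_p/UA = 354.82 min; T_ss = T_amb = 18.400 °C.
T(t) = T_ss + (T₀ − T_ss)e^(−t/τ); set T = 30.8:
t = −τ ln[(T − T_ss)/(T₀ − T_ss)] = −354.82 · ln(0.38154) = 341.88 min.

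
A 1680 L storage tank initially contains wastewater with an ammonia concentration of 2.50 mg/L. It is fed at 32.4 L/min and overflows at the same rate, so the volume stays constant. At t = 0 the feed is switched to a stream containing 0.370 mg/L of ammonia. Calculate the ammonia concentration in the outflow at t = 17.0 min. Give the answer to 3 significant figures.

1.90 mg/L

Transient balance on the dissolved component: V dC/dt = Q(C_in − C).
Time constant τ = V/Q = 1680/32.4 = 51.852 min.
This is linear first-order; C(t) = C_in + (C₀ − C_in) e^(−t/τ).
C(17.0) = 0.370 + (2.50 − 0.370)·e^(−17.0/51.852) = 0.370 + (2.1300)·0.72047 = 1.9046 mg/L.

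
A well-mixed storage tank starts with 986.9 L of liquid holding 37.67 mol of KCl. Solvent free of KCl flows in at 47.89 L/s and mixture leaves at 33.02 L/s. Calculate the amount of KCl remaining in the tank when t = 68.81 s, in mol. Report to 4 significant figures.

7.762 mol

Total volume: dV/dt = Q_in − Q_out = 14.8700 L/s, so V(t) = 986.9 + 14.8700 t and V(68.81) = 2010.10 L.
Solute balance: dm/dt = 0 − Q_out C = −Q_out m/V(t).
dm/m = −Q_out dt/(V₀ + 14.8700 t); integrating gives ln(m/m₀) = −(Q_out/(Q_in−Q_out)) ln(V/V₀).
m = m₀ (V₀/V)^(Q_out/(Q_in−Q_out)) = 37.67 × (986.9/2010.10)^(2.22058) = 7.76172 mol.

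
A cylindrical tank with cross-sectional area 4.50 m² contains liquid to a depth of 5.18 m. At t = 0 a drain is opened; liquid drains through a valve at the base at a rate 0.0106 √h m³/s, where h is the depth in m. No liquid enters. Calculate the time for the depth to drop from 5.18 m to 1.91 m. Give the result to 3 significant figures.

With no inflow, A dh/dt = −0.0106 √h.
∫ h^(−1/2) dh = −(0.0106/A) ∫ dt, giving 2√h = 2√h₀ − (0.0106/A) t.
t = 2A(√h₀ − √h)/0.0106 = 2·4.50·(√5.18 − √1.91)/0.0106
  = 9.0000 × (2.2760 − 1.3820) / 0.0106 = 759.00 s.

759 s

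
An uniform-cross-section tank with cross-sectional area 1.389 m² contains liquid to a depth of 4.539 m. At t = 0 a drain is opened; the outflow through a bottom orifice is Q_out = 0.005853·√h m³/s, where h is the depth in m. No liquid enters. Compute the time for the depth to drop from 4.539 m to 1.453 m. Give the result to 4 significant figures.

439.1 s

A dh/dt = −Q_out = −0.005853 √h.
Separate and integrate: 2(√h − √h₀) = −(0.005853/A) t.
t = 2A(√h₀ − √h)/0.005853 = 2·1.389·(√4.539 − √1.453)/0.005853
  = 2.77800 × (2.13049 − 1.20540) / 0.005853 = 439.073 s.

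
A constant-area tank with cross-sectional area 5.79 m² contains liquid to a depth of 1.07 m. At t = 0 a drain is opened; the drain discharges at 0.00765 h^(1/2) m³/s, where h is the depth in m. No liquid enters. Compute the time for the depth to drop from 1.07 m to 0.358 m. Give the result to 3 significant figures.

With no inflow, A dh/dt = −0.00765 √h.
Separate and integrate: 2(√h − √h₀) = −(0.00765/A) t.
t = 2A(√h₀ − √h)/0.00765 = 2·5.79·(√1.07 − √0.358)/0.00765
  = 11.580 × (1.0344 − 0.59833) / 0.00765 = 660.10 s.

660 s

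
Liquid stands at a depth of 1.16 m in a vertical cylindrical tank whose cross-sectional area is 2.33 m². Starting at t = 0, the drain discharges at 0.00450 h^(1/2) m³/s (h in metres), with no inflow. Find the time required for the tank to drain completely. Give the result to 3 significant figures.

With no inflow, A dh/dt = −0.00450 √h.
∫ h^(−1/2) dh = −(0.00450/A) ∫ dt, giving 2√h = 2√h₀ − (0.00450/A) t.
Set h = 0: 2√h₀ = (0.00450/A) t_empty ⇒ t_empty = 2A√h₀/0.00450.
t_empty = 2·2.33·√1.16/0.00450 = 4.6600·1.0770/0.00450 = 1115.3 s.

1120 s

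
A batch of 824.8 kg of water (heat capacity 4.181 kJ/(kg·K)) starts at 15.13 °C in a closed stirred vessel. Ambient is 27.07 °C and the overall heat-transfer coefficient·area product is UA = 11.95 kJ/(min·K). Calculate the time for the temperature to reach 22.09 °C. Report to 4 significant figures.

Lumped-capacitance energy balance: M c_p dT/dt = UA(T_amb − T).
τ = M c_p/UA = 288.576 min; T_ss = T_amb = 27.0700 °C.
T(t) = T_ss + (T₀ − T_ss)e^(−t/τ); set T = 22.09:
t = −τ ln[(T − T_ss)/(T₀ − T_ss)] = −288.576 · ln(0.417085) = 252.350 min.

252.3 min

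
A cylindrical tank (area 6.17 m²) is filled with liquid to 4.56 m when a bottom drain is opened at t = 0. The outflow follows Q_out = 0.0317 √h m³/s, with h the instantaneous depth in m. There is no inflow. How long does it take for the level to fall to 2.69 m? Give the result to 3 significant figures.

With no inflow, A dh/dt = −0.0317 √h.
∫ h^(−1/2) dh = −(0.0317/A) ∫ dt, giving 2√h = 2√h₀ − (0.0317/A) t.
t = 2A(√h₀ − √h)/0.0317 = 2·6.17·(√4.56 − √2.69)/0.0317
  = 12.340 × (2.1354 − 1.6401) / 0.0317 = 192.81 s.

193 s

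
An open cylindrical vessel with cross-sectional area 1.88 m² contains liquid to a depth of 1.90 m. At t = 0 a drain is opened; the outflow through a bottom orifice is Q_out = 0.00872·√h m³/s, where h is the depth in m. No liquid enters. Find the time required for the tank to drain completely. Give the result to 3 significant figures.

594 s

With no inflow, A dh/dt = −0.00872 √h.
∫ h^(−1/2) dh = −(0.00872/A) ∫ dt, giving 2√h = 2√h₀ − (0.00872/A) t.
Set h = 0: 2√h₀ = (0.00872/A) t_empty ⇒ t_empty = 2A√h₀/0.00872.
t_empty = 2·1.88·√1.90/0.00872 = 3.7600·1.3784/0.00872 = 594.36 s.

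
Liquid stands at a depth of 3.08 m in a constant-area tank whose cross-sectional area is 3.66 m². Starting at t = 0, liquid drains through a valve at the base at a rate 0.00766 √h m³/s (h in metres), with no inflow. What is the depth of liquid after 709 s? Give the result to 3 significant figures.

Accumulation of liquid (constant cross-section A): A dh/dt = −0.00766 √h.
Separate and integrate: 2(√h − √h₀) = −(0.00766/A) t.
√h = √3.08 − 0.00766·709/(2·3.66) = 1.7550 − 0.74193 = 1.0131.
h = 1.0131² = 1.0263 m.

1.03 m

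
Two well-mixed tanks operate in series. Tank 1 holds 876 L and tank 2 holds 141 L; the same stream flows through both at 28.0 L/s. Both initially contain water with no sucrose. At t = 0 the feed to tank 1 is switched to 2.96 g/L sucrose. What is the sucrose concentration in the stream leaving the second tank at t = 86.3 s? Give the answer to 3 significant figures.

2.74 g/L

Time constants: τᵢ = Vᵢ/Q for each well-mixed tank.
τ₁ = 876/28.0 = 31.286 s; τ₂ = 141/28.0 = 5.0357 s.
Solving the cascade with C₁(0)=C₂(0)=0 gives C₂(t) = C_in[1 − (τ₁ e^(−t/τ₁) − τ₂ e^(−t/τ₂))/(τ₁ − τ₂)].
At t = 86.3: e^(−t/τ₁) = 0.063390, e^(−t/τ₂) = 3.6078e-08.
C₂ = 2.96·[1 − (31.286·0.063390 − 5.0357·3.6078e-08)/(26.250)] = 2.96·0.92445 = 2.7364 g/L.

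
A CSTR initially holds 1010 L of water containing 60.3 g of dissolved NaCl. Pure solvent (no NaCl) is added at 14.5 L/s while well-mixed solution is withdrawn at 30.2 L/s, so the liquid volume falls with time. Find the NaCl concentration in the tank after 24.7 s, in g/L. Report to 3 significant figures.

0.0382 g/L

Total volume: dV/dt = Q_in − Q_out = -15.700 L/s, so V(t) = 1010 − 15.700 t and V(24.7) = 622.21 L.
Species balance (pure solvent in): dm/dt = −Q_out · m/V(t).
dm/m = −Q_out dt/(V₀ − 15.700 t); integrating gives ln(m/m₀) = −(Q_out/(Q_in−Q_out)) ln(V/V₀).
m = m₀ (V₀/V)^(Q_out/(Q_in−Q_out)) = 60.3 × (1010/622.21)^(-1.9236) = 23.748 g.
C = m/V = 23.748/622.21 = 0.038167 g/L.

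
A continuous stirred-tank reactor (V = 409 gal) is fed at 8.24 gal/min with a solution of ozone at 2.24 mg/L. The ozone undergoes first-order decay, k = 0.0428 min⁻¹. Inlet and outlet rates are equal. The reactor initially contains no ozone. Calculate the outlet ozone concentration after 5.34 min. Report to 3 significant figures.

0.205 mg/L

Accumulation = in − out − consumed: V dC/dt = Q C_in − Q C − k V C.
This is linear with rate a = Q/V + k = 0.062947 min⁻¹.
C_ss = Q C_in/(Q + kV) = 0.71693 mg/L; C(t) = C_ss + (C₀ − C_ss) e^(−a t).
C(5.34) = 0.71693 + (-0.71693)·e^(−0.062947·5.34) = 0.71693 + (-0.71693)·0.71453 = 0.20467 mg/L.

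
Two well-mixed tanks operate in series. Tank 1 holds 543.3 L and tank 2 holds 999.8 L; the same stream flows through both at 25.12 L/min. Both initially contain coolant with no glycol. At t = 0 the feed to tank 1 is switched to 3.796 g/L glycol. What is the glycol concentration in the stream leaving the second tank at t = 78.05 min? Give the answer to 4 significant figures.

2.748 g/L

Each tank obeys Vᵢ dCᵢ/dt = Q(Cᵢ₋₁ − Cᵢ), so τᵢ = Vᵢ/Q.
τ₁ = 543.3/25.12 = 21.6282 min; τ₂ = 999.8/25.12 = 39.8010 min.
Solving the cascade with C₁(0)=C₂(0)=0 gives C₂(t) = C_in[1 − (τ₁ e^(−t/τ₁) − τ₂ e^(−t/τ₂))/(τ₁ − τ₂)].
At t = 78.05: e^(−t/τ₁) = 0.0270866, e^(−t/τ₂) = 0.140716.
C₂ = 3.796·[1 − (21.6282·0.0270866 − 39.8010·0.140716)/(-18.1728)] = 3.796·0.724048 = 2.74849 g/L.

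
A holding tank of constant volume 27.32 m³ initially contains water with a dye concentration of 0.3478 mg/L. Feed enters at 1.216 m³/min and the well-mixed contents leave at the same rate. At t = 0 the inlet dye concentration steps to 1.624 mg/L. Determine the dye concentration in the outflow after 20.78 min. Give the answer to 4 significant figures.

1.118 mg/L

Mass balance on the solute (V constant): V dC/dt = Q(C_in − C).
So dC/dt = (C_in − C)/τ with τ = V/Q = 27.32/1.216 = 22.4671 min.
Integrating: C(t) = C_in + (C₀ − C_in) e^(−t/τ).
C(20.78) = 1.624 + (0.3478 − 1.624)·e^(−20.78/22.4671) = 1.624 + (-1.27620)·0.396568 = 1.11790 mg/L.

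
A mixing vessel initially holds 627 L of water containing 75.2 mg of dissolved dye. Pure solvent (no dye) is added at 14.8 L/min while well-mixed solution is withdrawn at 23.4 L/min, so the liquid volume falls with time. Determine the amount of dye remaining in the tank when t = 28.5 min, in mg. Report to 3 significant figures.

19.5 mg

Let m(t) be the amount of dye. Volume: V(t) = V₀ + (Q_in − Q_out) t = 627 − 8.6000 t; V(28.5) = 381.90 L.
Species balance (pure solvent in): dm/dt = −Q_out · m/V(t).
dm/m = −Q_out dt/(V₀ − 8.6000 t); integrating gives ln(m/m₀) = −(Q_out/(Q_in−Q_out)) ln(V/V₀).
m = m₀ (V₀/V)^(Q_out/(Q_in−Q_out)) = 75.2 × (627/381.90)^(-2.7209) = 19.514 mg.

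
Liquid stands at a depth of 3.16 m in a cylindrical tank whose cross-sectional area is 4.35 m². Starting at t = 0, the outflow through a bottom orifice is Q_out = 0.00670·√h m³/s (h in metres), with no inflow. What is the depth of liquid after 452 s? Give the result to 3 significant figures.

2.04 m

A dh/dt = −Q_out = −0.00670 √h.
∫ h^(−1/2) dh = −(0.00670/A) ∫ dt, giving 2√h = 2√h₀ − (0.00670/A) t.
√h = √3.16 − 0.00670·452/(2·4.35) = 1.7776 − 0.34809 = 1.4295.
h = 1.4295² = 2.0436 m.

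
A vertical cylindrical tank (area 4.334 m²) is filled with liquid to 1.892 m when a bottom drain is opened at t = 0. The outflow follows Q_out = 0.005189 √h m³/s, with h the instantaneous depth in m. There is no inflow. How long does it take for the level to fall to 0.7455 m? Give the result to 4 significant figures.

855.4 s

A dh/dt = −Q_out = −0.005189 √h.
This is separable: 2 d(√h)/dt = −0.005189/A, so √h = √h₀ − (0.005189/(2A)) t.
t = 2A(√h₀ − √h)/0.005189 = 2·4.334·(√1.892 − √0.7455)/0.005189
  = 8.66800 × (1.37550 − 0.863423) / 0.005189 = 855.402 s.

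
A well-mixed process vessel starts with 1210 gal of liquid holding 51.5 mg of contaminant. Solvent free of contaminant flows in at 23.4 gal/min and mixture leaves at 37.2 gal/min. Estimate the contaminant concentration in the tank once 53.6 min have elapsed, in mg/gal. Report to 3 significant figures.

Let m(t) be the amount of contaminant. Volume: V(t) = V₀ + (Q_in − Q_out) t = 1210 − 13.800 t; V(53.6) = 470.32 gal.
No contaminant enters, so dm/dt = −Q_out · (m/V).
Separate: dm/m = −Q_out dt/V(t) ⇒ ln(m/m₀) = −(Q_out/(Q_in−Q_out)) ln(V/V₀).
m = m₀ (V₀/V)^(Q_out/(Q_in−Q_out)) = 51.5 × (1210/470.32)^(-2.6957) = 4.0321 mg.
C = m/V = 4.0321/470.32 = 0.0085731 mg/gal.

0.00857 mg/gal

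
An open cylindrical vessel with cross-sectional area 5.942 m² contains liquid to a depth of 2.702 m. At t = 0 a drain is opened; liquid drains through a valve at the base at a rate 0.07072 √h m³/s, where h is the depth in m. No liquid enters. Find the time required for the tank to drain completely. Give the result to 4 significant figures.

276.2 s

A dh/dt = −Q_out = −0.07072 √h.
∫ h^(−1/2) dh = −(0.07072/A) ∫ dt, giving 2√h = 2√h₀ − (0.07072/A) t.
Set h = 0: 2√h₀ = (0.07072/A) t_empty ⇒ t_empty = 2A√h₀/0.07072.
t_empty = 2·5.942·√2.702/0.07072 = 11.8840·1.64378/0.07072 = 276.225 s.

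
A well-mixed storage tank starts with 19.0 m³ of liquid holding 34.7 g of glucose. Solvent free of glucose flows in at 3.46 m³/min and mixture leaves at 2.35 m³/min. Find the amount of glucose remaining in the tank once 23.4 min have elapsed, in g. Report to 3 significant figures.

5.60 g

Let m(t) be the amount of glucose. Volume: V(t) = V₀ + (Q_in − Q_out) t = 19.0 + 1.1100 t; V(23.4) = 44.974 m³.
No glucose enters, so dm/dt = −Q_out · (m/V).
Separate: dm/m = −Q_out dt/V(t) ⇒ ln(m/m₀) = −(Q_out/(Q_in−Q_out)) ln(V/V₀).
m = m₀ (V₀/V)^(Q_out/(Q_in−Q_out)) = 34.7 × (19.0/44.974)^(2.1171) = 5.5987 g.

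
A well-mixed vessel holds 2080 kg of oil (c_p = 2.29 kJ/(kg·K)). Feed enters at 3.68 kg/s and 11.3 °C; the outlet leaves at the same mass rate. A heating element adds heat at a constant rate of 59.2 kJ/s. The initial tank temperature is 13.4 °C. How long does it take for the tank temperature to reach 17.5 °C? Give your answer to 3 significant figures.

M c_p dT/dt = ṁ c_p (T_in − T) + Q̇.
τ = M/ṁ = 565.22 s; T_ss = T_in + Q̇/(ṁ c_p) = 18.325 °C.
T(t) = T_ss + (T₀ − T_ss) e^(−t/τ). Set T = 17.5:
e^(−t/τ) = (17.5 − 18.325)/(13.4 − 18.325) = 0.16749
t = −565.22 · ln(0.16749) = 1009.9 s.

1010 s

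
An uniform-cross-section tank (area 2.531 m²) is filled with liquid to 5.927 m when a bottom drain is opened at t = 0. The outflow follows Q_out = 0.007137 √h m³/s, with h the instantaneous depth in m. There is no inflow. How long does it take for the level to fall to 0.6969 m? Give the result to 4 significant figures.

1135 s

Unsteady balance on liquid volume: A dh/dt = −0.007137 √h.
Separate and integrate: 2(√h − √h₀) = −(0.007137/A) t.
t = 2A(√h₀ − √h)/0.007137 = 2·2.531·(√5.927 − √0.6969)/0.007137
  = 5.06200 × (2.43454 − 0.834805) / 0.007137 = 1134.63 s.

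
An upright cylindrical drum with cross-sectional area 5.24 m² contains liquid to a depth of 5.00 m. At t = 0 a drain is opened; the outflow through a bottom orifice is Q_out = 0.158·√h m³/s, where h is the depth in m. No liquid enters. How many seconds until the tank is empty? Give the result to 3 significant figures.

148 s

Volume balance on the tank: A dh/dt = −0.158 √h.
∫ h^(−1/2) dh = −(0.158/A) ∫ dt, giving 2√h = 2√h₀ − (0.158/A) t.
Set h = 0: 2√h₀ = (0.158/A) t_empty ⇒ t_empty = 2A√h₀/0.158.
t_empty = 2·5.24·√5.00/0.158 = 10.480·2.2361/0.158 = 148.32 s.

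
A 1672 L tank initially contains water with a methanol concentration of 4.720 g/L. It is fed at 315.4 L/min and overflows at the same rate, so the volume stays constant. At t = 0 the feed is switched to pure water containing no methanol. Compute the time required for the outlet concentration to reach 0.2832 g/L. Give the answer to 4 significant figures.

Species balance: V dC/dt = Q(C_in − C) ⇒ τ = V/Q = 5.30120 min.
C(t) = C_in + (C₀ − C_in) e^(−t/τ). Set C = 0.2832 and solve for t:
e^(−t/τ) = (C − C_in)/(C₀ − C_in) = (0.2832 − 0)/(4.720 − 0) = 0.0600000
t = −τ ln(…) = 5.30120 × 2.81341 = 14.9145 min.

14.91 min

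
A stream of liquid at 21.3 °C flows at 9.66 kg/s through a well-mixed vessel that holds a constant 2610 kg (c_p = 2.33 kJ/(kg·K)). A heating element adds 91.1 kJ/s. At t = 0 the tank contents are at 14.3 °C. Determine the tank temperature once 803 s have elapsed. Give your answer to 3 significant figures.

M c_p dT/dt = ṁ c_p (T_in − T) + Q̇.
Rearrange: dT/dt = (T_ss − T)/τ with τ = M/ṁ = 270.19 s and T_ss = T_in + Q̇/(ṁ c_p) = 25.347 °C.
Integrating: T(t) = T_ss + (T₀ − T_ss) e^(−t/τ).
T(803) = 25.347 + (-11.047)·e^(−803/270.19) = 25.347 + (-11.047)·0.051200 = 24.782 °C.

24.8 °C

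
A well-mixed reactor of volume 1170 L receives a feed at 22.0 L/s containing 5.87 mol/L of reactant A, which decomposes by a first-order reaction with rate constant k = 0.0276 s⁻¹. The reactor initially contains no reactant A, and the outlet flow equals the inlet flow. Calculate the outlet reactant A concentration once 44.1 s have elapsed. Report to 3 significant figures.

Species balance: V dC/dt = Q C_in − Q C − k V C.
This is linear with rate a = Q/V + k = 0.046403 s⁻¹.
C_ss = Q C_in/(Q + kV) = 2.3786 mol/L; C(t) = C_ss + (C₀ − C_ss) e^(−a t).
C(44.1) = 2.3786 + (-2.3786)·e^(−0.046403·44.1) = 2.3786 + (-2.3786)·0.12920 = 2.0713 mol/L.

2.07 mol/L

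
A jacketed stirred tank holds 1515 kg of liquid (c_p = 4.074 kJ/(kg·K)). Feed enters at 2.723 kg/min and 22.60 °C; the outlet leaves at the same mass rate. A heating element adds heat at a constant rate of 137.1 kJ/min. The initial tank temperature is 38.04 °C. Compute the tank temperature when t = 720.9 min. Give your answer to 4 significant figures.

M c_p dT/dt = ṁ c_p (T_in − T) + Q̇.
τ = M/ṁ = 556.372 min; T_ss = T_in + Q̇/(ṁ c_p) = 22.60 + 137.1/(2.723·4.074) = 34.9586 °C.
T approaches T_ss exponentially: T(t) = T_ss + (T₀ − T_ss) e^(−t/τ).
T(720.9) = 34.9586 + (3.08141)·e^(−720.9/556.372) = 34.9586 + (3.08141)·0.273702 = 35.8020 °C.

35.80 °C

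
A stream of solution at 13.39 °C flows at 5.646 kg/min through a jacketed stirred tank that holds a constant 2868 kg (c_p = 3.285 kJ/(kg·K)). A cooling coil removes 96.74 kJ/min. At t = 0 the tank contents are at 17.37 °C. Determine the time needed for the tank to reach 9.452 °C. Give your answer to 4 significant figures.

1002 min

M c_p dT/dt = ṁ c_p (T_in − T) − Q̇.
τ = M/ṁ = 507.970 min; T_ss = T_in − Q̇/(ṁ c_p) = 8.17409 °C.
T(t) = T_ss + (T₀ − T_ss) e^(−t/τ). Set T = 9.452:
e^(−t/τ) = (9.452 − 8.17409)/(17.37 − 8.17409) = 0.138965
t = −507.970 · ln(0.138965) = 1002.50 min.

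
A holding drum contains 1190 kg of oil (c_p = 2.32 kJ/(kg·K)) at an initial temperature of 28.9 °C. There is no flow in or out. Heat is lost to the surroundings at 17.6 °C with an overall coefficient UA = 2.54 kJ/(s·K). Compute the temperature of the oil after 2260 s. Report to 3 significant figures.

19.0 °C

Heat balance on the well-mixed liquid: M c_p dT/dt = −UA(T − T_amb).
dT/dt = (T_ss − T)/τ with T_ss = T_amb = 17.600 °C, τ = M c_p/UA = 1190·2.32/2.54 = 1086.9 s.
Integrating: T(t) = T_ss + (T₀ − T_ss) e^(−t/τ).
T(2260) = 17.600 + (11.300)·0.12502 = 19.013 °C.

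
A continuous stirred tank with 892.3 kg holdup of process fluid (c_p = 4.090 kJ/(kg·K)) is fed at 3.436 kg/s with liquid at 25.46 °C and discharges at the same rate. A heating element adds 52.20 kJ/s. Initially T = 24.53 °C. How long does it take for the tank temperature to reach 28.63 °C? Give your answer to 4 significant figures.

First-law balance (no shaft work): M c_p dT/dt = ṁ c_p (T_in − T) + 52.20.
τ = M/ṁ = 259.692 s; T_ss = T_in + Q̇/(ṁ c_p) = 29.1744 °C.
T(t) = T_ss + (T₀ − T_ss) e^(−t/τ). Set T = 28.63:
e^(−t/τ) = (28.63 − 29.1744)/(24.53 − 29.1744) = 0.117225
t = −259.692 · ln(0.117225) = 556.690 s.

556.7 s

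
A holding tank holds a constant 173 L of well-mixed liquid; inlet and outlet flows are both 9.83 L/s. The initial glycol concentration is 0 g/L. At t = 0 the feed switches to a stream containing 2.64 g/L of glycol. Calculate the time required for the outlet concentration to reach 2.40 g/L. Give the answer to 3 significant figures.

Species balance: V dC/dt = Q(C_in − C) ⇒ τ = V/Q = 17.599 s.
C(t) = C_in + (C₀ − C_in) e^(−t/τ). Set C = 2.40 and solve for t:
e^(−t/τ) = (C − C_in)/(C₀ − C_in) = (2.40 − 2.64)/(0 − 2.64) = 0.090909
t = −τ ln(…) = 17.599 × 2.3979 = 42.201 s.

42.2 s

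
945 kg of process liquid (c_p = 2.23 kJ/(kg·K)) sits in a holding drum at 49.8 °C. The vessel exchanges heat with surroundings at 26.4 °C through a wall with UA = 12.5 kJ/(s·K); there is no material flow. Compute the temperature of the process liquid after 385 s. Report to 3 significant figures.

Unsteady energy balance on the tank contents: M c_p dT/dt = −UA(T − T_amb).
dT/dt = (T_ss − T)/τ with T_ss = T_amb = 26.400 °C, τ = M c_p/UA = 945·2.23/12.5 = 168.59 s.
This is linear first-order; T(t) = T_ss + (T₀ − T_ss) e^(−t/τ).
T(385) = 26.400 + (23.400)·0.10191 = 28.785 °C.

28.8 °C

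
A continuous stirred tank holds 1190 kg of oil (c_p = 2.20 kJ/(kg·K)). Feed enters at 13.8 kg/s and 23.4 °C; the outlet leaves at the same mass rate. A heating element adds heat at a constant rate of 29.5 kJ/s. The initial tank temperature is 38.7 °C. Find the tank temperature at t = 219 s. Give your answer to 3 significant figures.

M c_p dT/dt = ṁ c_p (T_in − T) + Q̇.
τ = M/ṁ = 86.232 s; T_ss = T_in + Q̇/(ṁ c_p) = 23.4 + 29.5/(13.8·2.20) = 24.372 °C.
Solution: T(t) = T_ss + (T₀ − T_ss) e^(−t/τ).
T(219) = 24.372 + (14.328)·e^(−219/86.232) = 24.372 + (14.328)·0.078893 = 25.502 °C.

25.5 °C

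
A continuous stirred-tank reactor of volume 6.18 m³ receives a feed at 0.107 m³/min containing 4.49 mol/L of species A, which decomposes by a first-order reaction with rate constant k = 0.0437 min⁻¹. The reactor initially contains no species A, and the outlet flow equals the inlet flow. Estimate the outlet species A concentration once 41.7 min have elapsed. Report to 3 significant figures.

1.17 mol/L

Species balance: V dC/dt = Q C_in − Q C − k V C.
This is linear with rate a = Q/V + k = 0.061014 min⁻¹.
C_ss = Q C_in/(Q + kV) = 1.2741 mol/L; C(t) = C_ss + (C₀ − C_ss) e^(−a t).
C(41.7) = 1.2741 + (-1.2741)·e^(−0.061014·41.7) = 1.2741 + (-1.2741)·0.078530 = 1.1741 mol/L.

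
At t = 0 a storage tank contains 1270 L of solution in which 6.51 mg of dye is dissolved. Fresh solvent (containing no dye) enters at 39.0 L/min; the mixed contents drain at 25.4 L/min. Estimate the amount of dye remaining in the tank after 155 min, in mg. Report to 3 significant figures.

1.05 mg

Let m(t) be the amount of dye. Volume: V(t) = V₀ + (Q_in − Q_out) t = 1270 + 13.600 t; V(155) = 3378.0 L.
No dye enters, so dm/dt = −Q_out · (m/V).
dm/m = −Q_out dt/(V₀ + 13.600 t); integrating gives ln(m/m₀) = −(Q_out/(Q_in−Q_out)) ln(V/V₀).
m = m₀ (V₀/V)^(Q_out/(Q_in−Q_out)) = 6.51 × (1270/3378.0)^(1.8676) = 1.0474 mg.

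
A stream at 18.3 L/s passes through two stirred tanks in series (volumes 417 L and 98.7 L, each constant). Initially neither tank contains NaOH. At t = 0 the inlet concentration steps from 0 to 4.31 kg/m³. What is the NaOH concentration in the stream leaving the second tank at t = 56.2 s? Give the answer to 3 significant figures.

Each tank obeys Vᵢ dCᵢ/dt = Q(Cᵢ₋₁ − Cᵢ), so τᵢ = Vᵢ/Q.
τ₁ = 417/18.3 = 22.787 s; τ₂ = 98.7/18.3 = 5.3934 s.
Tank 1: C₁ = C_in(1 − e^(−t/τ₁)). Tank 2 (τ₁ ≠ τ₂): C₂ = C_in[1 − (τ₁ e^(−t/τ₁) − τ₂ e^(−t/τ₂))/(τ₁ − τ₂)].
At t = 56.2: e^(−t/τ₁) = 0.084896, e^(−t/τ₂) = 2.9828e-05.
C₂ = 4.31·[1 − (22.787·0.084896 − 5.3934·2.9828e-05)/(17.393)] = 4.31·0.88879 = 3.8307 kg/m³.

3.83 kg/m³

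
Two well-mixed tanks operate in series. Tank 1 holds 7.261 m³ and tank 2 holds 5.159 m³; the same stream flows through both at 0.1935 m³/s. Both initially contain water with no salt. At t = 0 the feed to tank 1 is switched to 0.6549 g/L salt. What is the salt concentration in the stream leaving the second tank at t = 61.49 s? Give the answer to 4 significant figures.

0.3756 g/L

Species balance on tank i: dCᵢ/dt = (Cᵢ₋₁ − Cᵢ)/τᵢ with τᵢ = Vᵢ/Q.
τ₁ = 7.261/0.1935 = 37.5245 s; τ₂ = 5.159/0.1935 = 26.6615 s.
Solving the cascade with C₁(0)=C₂(0)=0 gives C₂(t) = C_in[1 − (τ₁ e^(−t/τ₁) − τ₂ e^(−t/τ₂))/(τ₁ − τ₂)].
At t = 61.49: e^(−t/τ₁) = 0.194240, e^(−t/τ₂) = 0.0996270.
C₂ = 0.6549·[1 − (37.5245·0.194240 − 26.6615·0.0996270)/(10.8630)] = 0.6549·0.573548 = 0.375617 g/L.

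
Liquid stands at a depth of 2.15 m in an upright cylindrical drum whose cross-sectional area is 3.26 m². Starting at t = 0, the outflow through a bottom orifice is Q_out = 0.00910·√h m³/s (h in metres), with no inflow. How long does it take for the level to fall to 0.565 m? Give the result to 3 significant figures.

With no inflow, A dh/dt = −0.00910 √h.
∫ h^(−1/2) dh = −(0.00910/A) ∫ dt, giving 2√h = 2√h₀ − (0.00910/A) t.
t = 2A(√h₀ − √h)/0.00910 = 2·3.26·(√2.15 − √0.565)/0.00910
  = 6.5200 × (1.4663 − 0.75166) / 0.00910 = 512.02 s.

512 s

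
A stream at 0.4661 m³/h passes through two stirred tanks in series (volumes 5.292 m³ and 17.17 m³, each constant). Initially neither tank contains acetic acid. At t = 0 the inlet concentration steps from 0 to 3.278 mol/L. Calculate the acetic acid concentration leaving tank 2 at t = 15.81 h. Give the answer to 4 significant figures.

0.5559 mol/L

Species balance on tank i: dCᵢ/dt = (Cᵢ₋₁ − Cᵢ)/τᵢ with τᵢ = Vᵢ/Q.
τ₁ = 5.292/0.4661 = 11.3538 h; τ₂ = 17.17/0.4661 = 36.8376 h.
Tank 1: C₁ = C_in(1 − e^(−t/τ₁)). Tank 2 (τ₁ ≠ τ₂): C₂ = C_in[1 − (τ₁ e^(−t/τ₁) − τ₂ e^(−t/τ₂))/(τ₁ − τ₂)].
At t = 15.81: e^(−t/τ₁) = 0.248457, e^(−t/τ₂) = 0.651042.
C₂ = 3.278·[1 − (11.3538·0.248457 − 36.8376·0.651042)/(-25.4838)] = 3.278·0.169594 = 0.555930 mol/L.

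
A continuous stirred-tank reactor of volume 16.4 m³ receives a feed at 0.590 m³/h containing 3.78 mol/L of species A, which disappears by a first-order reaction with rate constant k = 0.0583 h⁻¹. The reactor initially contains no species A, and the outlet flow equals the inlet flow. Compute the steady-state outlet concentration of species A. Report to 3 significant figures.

V dC/dt = Q(C_in − C) − k V C.
Steady state (dC/dt = 0): C_ss = Q C_in/(Q + kV) = C_in/(1 + kV/Q).
C_ss = 0.590·3.78/(0.590 + 0.0583·16.4) = 2.2302/1.5461 = 1.4424 mol/L.

1.44 mol/L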